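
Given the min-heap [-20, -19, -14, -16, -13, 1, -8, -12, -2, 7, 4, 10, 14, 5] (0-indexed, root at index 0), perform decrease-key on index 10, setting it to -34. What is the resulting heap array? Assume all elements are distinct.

[-34, -20, -14, -16, -19, 1, -8, -12, -2, 7, -13, 10, 14, 5]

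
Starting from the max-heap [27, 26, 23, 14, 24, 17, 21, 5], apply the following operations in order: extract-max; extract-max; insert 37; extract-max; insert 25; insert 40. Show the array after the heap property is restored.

[40, 25, 24, 21, 5, 17, 23, 14]

extract-max → returns 27:
  remove root 27; move last element 5 to root → [5, 26, 23, 14, 24, 17, 21]
  5 vs larger child 26 at index 1, swap → [26, 5, 23, 14, 24, 17, 21]
  5 vs larger child 24 at index 4, swap → [26, 24, 23, 14, 5, 17, 21]
extract-max → returns 26:
  remove root 26; move last element 21 to root → [21, 24, 23, 14, 5, 17]
  21 vs larger child 24 at index 1, swap → [24, 21, 23, 14, 5, 17]
insert 37:
  append 37 at index 6 → [24, 21, 23, 14, 5, 17, 37]
  37 > parent 23 at index 2, swap → [24, 21, 37, 14, 5, 17, 23]
  37 > parent 24 at index 0, swap → [37, 21, 24, 14, 5, 17, 23]
extract-max → returns 37:
  remove root 37; move last element 23 to root → [23, 21, 24, 14, 5, 17]
  23 vs larger child 24 at index 2, swap → [24, 21, 23, 14, 5, 17]
insert 25:
  append 25 at index 6 → [24, 21, 23, 14, 5, 17, 25]
  25 > parent 23 at index 2, swap → [24, 21, 25, 14, 5, 17, 23]
  25 > parent 24 at index 0, swap → [25, 21, 24, 14, 5, 17, 23]
insert 40:
  append 40 at index 7 → [25, 21, 24, 14, 5, 17, 23, 40]
  40 > parent 14 at index 3, swap → [25, 21, 24, 40, 5, 17, 23, 14]
  40 > parent 21 at index 1, swap → [25, 40, 24, 21, 5, 17, 23, 14]
  40 > parent 25 at index 0, swap → [40, 25, 24, 21, 5, 17, 23, 14]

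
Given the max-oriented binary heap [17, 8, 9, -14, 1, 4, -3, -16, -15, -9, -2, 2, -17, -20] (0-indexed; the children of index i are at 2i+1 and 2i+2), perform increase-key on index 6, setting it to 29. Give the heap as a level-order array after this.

set index 6 from -3 to 29 → [17, 8, 9, -14, 1, 4, 29, -16, -15, -9, -2, 2, -17, -20]
29 > parent 9 at index 2, swap → [17, 8, 29, -14, 1, 4, 9, -16, -15, -9, -2, 2, -17, -20]
29 > parent 17 at index 0, swap → [29, 8, 17, -14, 1, 4, 9, -16, -15, -9, -2, 2, -17, -20]

[29, 8, 17, -14, 1, 4, 9, -16, -15, -9, -2, 2, -17, -20]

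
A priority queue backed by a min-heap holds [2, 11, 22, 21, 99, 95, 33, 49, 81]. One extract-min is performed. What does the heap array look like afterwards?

remove root 2; move last element 81 to root → [81, 11, 22, 21, 99, 95, 33, 49]
81 vs smaller child 11 at index 1, swap → [11, 81, 22, 21, 99, 95, 33, 49]
81 vs smaller child 21 at index 3, swap → [11, 21, 22, 81, 99, 95, 33, 49]
81 vs only child 49 at index 7, swap → [11, 21, 22, 49, 99, 95, 33, 81]

[11, 21, 22, 49, 99, 95, 33, 81]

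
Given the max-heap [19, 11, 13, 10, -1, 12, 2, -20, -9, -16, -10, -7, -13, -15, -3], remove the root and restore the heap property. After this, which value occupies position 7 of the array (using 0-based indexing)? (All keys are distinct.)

remove root 19; move last element -3 to root → [-3, 11, 13, 10, -1, 12, 2, -20, -9, -16, -10, -7, -13, -15]
-3 vs larger child 13 at index 2, swap → [13, 11, -3, 10, -1, 12, 2, -20, -9, -16, -10, -7, -13, -15]
-3 vs larger child 12 at index 5, swap → [13, 11, 12, 10, -1, -3, 2, -20, -9, -16, -10, -7, -13, -15]
resulting array: [13, 11, 12, 10, -1, -3, 2, -20, -9, -16, -10, -7, -13, -15]

-20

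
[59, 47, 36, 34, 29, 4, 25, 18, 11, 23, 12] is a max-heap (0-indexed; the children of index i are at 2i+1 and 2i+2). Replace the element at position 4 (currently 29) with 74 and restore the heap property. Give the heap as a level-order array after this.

[74, 59, 36, 34, 47, 4, 25, 18, 11, 23, 12]

set index 4 from 29 to 74 → [59, 47, 36, 34, 74, 4, 25, 18, 11, 23, 12]
74 > parent 47 at index 1, swap → [59, 74, 36, 34, 47, 4, 25, 18, 11, 23, 12]
74 > parent 59 at index 0, swap → [74, 59, 36, 34, 47, 4, 25, 18, 11, 23, 12]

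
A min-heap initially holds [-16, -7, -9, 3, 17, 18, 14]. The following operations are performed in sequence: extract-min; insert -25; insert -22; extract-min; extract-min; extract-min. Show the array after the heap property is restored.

[-7, 3, 14, 18, 17]

extract-min → returns -16:
  remove root -16; move last element 14 to root → [14, -7, -9, 3, 17, 18]
  14 vs smaller child -9 at index 2, swap → [-9, -7, 14, 3, 17, 18]
insert -25:
  append -25 at index 6 → [-9, -7, 14, 3, 17, 18, -25]
  -25 < parent 14 at index 2, swap → [-9, -7, -25, 3, 17, 18, 14]
  -25 < parent -9 at index 0, swap → [-25, -7, -9, 3, 17, 18, 14]
insert -22:
  append -22 at index 7 → [-25, -7, -9, 3, 17, 18, 14, -22]
  -22 < parent 3 at index 3, swap → [-25, -7, -9, -22, 17, 18, 14, 3]
  -22 < parent -7 at index 1, swap → [-25, -22, -9, -7, 17, 18, 14, 3]
extract-min → returns -25:
  remove root -25; move last element 3 to root → [3, -22, -9, -7, 17, 18, 14]
  3 vs smaller child -22 at index 1, swap → [-22, 3, -9, -7, 17, 18, 14]
  3 vs smaller child -7 at index 3, swap → [-22, -7, -9, 3, 17, 18, 14]
extract-min → returns -22:
  remove root -22; move last element 14 to root → [14, -7, -9, 3, 17, 18]
  14 vs smaller child -9 at index 2, swap → [-9, -7, 14, 3, 17, 18]
extract-min → returns -9:
  remove root -9; move last element 18 to root → [18, -7, 14, 3, 17]
  18 vs smaller child -7 at index 1, swap → [-7, 18, 14, 3, 17]
  18 vs smaller child 3 at index 3, swap → [-7, 3, 14, 18, 17]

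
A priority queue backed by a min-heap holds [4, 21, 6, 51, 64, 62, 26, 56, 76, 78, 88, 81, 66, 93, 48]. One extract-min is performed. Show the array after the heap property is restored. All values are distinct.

remove root 4; move last element 48 to root → [48, 21, 6, 51, 64, 62, 26, 56, 76, 78, 88, 81, 66, 93]
48 vs smaller child 6 at index 2, swap → [6, 21, 48, 51, 64, 62, 26, 56, 76, 78, 88, 81, 66, 93]
48 vs smaller child 26 at index 6, swap → [6, 21, 26, 51, 64, 62, 48, 56, 76, 78, 88, 81, 66, 93]

[6, 21, 26, 51, 64, 62, 48, 56, 76, 78, 88, 81, 66, 93]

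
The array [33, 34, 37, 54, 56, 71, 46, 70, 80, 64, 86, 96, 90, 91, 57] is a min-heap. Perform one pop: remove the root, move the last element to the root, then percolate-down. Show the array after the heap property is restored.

[34, 54, 37, 57, 56, 71, 46, 70, 80, 64, 86, 96, 90, 91]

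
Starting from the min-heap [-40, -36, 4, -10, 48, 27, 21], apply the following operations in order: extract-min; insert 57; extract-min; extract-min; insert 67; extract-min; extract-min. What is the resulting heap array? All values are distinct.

[27, 48, 67, 57]

extract-min → returns -40:
  remove root -40; move last element 21 to root → [21, -36, 4, -10, 48, 27]
  21 vs smaller child -36 at index 1, swap → [-36, 21, 4, -10, 48, 27]
  21 vs smaller child -10 at index 3, swap → [-36, -10, 4, 21, 48, 27]
insert 57:
  append 57 at index 6 → [-36, -10, 4, 21, 48, 27, 57] (no swap needed)
extract-min → returns -36:
  remove root -36; move last element 57 to root → [57, -10, 4, 21, 48, 27]
  57 vs smaller child -10 at index 1, swap → [-10, 57, 4, 21, 48, 27]
  57 vs smaller child 21 at index 3, swap → [-10, 21, 4, 57, 48, 27]
extract-min → returns -10:
  remove root -10; move last element 27 to root → [27, 21, 4, 57, 48]
  27 vs smaller child 4 at index 2, swap → [4, 21, 27, 57, 48]
insert 67:
  append 67 at index 5 → [4, 21, 27, 57, 48, 67] (no swap needed)
extract-min → returns 4:
  remove root 4; move last element 67 to root → [67, 21, 27, 57, 48]
  67 vs smaller child 21 at index 1, swap → [21, 67, 27, 57, 48]
  67 vs smaller child 48 at index 4, swap → [21, 48, 27, 57, 67]
extract-min → returns 21:
  remove root 21; move last element 67 to root → [67, 48, 27, 57]
  67 vs smaller child 27 at index 2, swap → [27, 48, 67, 57]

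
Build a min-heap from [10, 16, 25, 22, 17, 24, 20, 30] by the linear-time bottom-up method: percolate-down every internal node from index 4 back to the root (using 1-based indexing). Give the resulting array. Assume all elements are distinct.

sift down from index 4: already satisfies heap property
sift down from index 3:
  25 vs smaller child 20 at index 7, swap → [10, 16, 20, 22, 17, 24, 25, 30]
sift down from index 2: already satisfies heap property
sift down from index 1: already satisfies heap property

[10, 16, 20, 22, 17, 24, 25, 30]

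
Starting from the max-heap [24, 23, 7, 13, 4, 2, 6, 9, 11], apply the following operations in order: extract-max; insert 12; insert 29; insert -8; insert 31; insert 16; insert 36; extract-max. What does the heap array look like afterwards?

extract-max → returns 24:
  remove root 24; move last element 11 to root → [11, 23, 7, 13, 4, 2, 6, 9]
  11 vs larger child 23 at index 1, swap → [23, 11, 7, 13, 4, 2, 6, 9]
  11 vs larger child 13 at index 3, swap → [23, 13, 7, 11, 4, 2, 6, 9]
insert 12:
  append 12 at index 8 → [23, 13, 7, 11, 4, 2, 6, 9, 12]
  12 > parent 11 at index 3, swap → [23, 13, 7, 12, 4, 2, 6, 9, 11]
insert 29:
  append 29 at index 9 → [23, 13, 7, 12, 4, 2, 6, 9, 11, 29]
  29 > parent 4 at index 4, swap → [23, 13, 7, 12, 29, 2, 6, 9, 11, 4]
  29 > parent 13 at index 1, swap → [23, 29, 7, 12, 13, 2, 6, 9, 11, 4]
  29 > parent 23 at index 0, swap → [29, 23, 7, 12, 13, 2, 6, 9, 11, 4]
insert -8:
  append -8 at index 10 → [29, 23, 7, 12, 13, 2, 6, 9, 11, 4, -8] (no swap needed)
insert 31:
  append 31 at index 11 → [29, 23, 7, 12, 13, 2, 6, 9, 11, 4, -8, 31]
  31 > parent 2 at index 5, swap → [29, 23, 7, 12, 13, 31, 6, 9, 11, 4, -8, 2]
  31 > parent 7 at index 2, swap → [29, 23, 31, 12, 13, 7, 6, 9, 11, 4, -8, 2]
  31 > parent 29 at index 0, swap → [31, 23, 29, 12, 13, 7, 6, 9, 11, 4, -8, 2]
insert 16:
  append 16 at index 12 → [31, 23, 29, 12, 13, 7, 6, 9, 11, 4, -8, 2, 16]
  16 > parent 7 at index 5, swap → [31, 23, 29, 12, 13, 16, 6, 9, 11, 4, -8, 2, 7]
insert 36:
  append 36 at index 13 → [31, 23, 29, 12, 13, 16, 6, 9, 11, 4, -8, 2, 7, 36]
  36 > parent 6 at index 6, swap → [31, 23, 29, 12, 13, 16, 36, 9, 11, 4, -8, 2, 7, 6]
  36 > parent 29 at index 2, swap → [31, 23, 36, 12, 13, 16, 29, 9, 11, 4, -8, 2, 7, 6]
  36 > parent 31 at index 0, swap → [36, 23, 31, 12, 13, 16, 29, 9, 11, 4, -8, 2, 7, 6]
extract-max → returns 36:
  remove root 36; move last element 6 to root → [6, 23, 31, 12, 13, 16, 29, 9, 11, 4, -8, 2, 7]
  6 vs larger child 31 at index 2, swap → [31, 23, 6, 12, 13, 16, 29, 9, 11, 4, -8, 2, 7]
  6 vs larger child 29 at index 6, swap → [31, 23, 29, 12, 13, 16, 6, 9, 11, 4, -8, 2, 7]

[31, 23, 29, 12, 13, 16, 6, 9, 11, 4, -8, 2, 7]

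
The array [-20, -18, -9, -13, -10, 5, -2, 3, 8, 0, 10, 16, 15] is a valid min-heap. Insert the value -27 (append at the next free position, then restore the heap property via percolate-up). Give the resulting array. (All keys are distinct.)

[-27, -18, -20, -13, -10, 5, -9, 3, 8, 0, 10, 16, 15, -2]

append -27 at index 13 → [-20, -18, -9, -13, -10, 5, -2, 3, 8, 0, 10, 16, 15, -27]
-27 < parent -2 at index 6, swap → [-20, -18, -9, -13, -10, 5, -27, 3, 8, 0, 10, 16, 15, -2]
-27 < parent -9 at index 2, swap → [-20, -18, -27, -13, -10, 5, -9, 3, 8, 0, 10, 16, 15, -2]
-27 < parent -20 at index 0, swap → [-27, -18, -20, -13, -10, 5, -9, 3, 8, 0, 10, 16, 15, -2]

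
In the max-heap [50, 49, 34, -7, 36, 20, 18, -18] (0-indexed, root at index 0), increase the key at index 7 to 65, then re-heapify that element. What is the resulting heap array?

[65, 50, 34, 49, 36, 20, 18, -7]

set index 7 from -18 to 65 → [50, 49, 34, -7, 36, 20, 18, 65]
65 > parent -7 at index 3, swap → [50, 49, 34, 65, 36, 20, 18, -7]
65 > parent 49 at index 1, swap → [50, 65, 34, 49, 36, 20, 18, -7]
65 > parent 50 at index 0, swap → [65, 50, 34, 49, 36, 20, 18, -7]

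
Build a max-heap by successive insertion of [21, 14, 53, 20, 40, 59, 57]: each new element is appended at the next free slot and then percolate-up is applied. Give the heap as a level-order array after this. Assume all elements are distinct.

[59, 40, 57, 14, 20, 21, 53]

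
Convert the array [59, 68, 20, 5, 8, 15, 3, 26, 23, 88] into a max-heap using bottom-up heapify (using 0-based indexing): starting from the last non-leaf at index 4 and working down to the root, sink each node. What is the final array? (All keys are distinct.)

[88, 68, 20, 26, 59, 15, 3, 5, 23, 8]

sift down from index 4:
  8 vs only child 88 at index 9, swap → [59, 68, 20, 5, 88, 15, 3, 26, 23, 8]
sift down from index 3:
  5 vs larger child 26 at index 7, swap → [59, 68, 20, 26, 88, 15, 3, 5, 23, 8]
sift down from index 2: already satisfies heap property
sift down from index 1:
  68 vs larger child 88 at index 4, swap → [59, 88, 20, 26, 68, 15, 3, 5, 23, 8]
sift down from index 0:
  59 vs larger child 88 at index 1, swap → [88, 59, 20, 26, 68, 15, 3, 5, 23, 8]
  59 vs larger child 68 at index 4, swap → [88, 68, 20, 26, 59, 15, 3, 5, 23, 8]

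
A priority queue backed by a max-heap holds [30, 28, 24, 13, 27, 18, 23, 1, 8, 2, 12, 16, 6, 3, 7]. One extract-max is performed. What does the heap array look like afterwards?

[28, 27, 24, 13, 12, 18, 23, 1, 8, 2, 7, 16, 6, 3]

remove root 30; move last element 7 to root → [7, 28, 24, 13, 27, 18, 23, 1, 8, 2, 12, 16, 6, 3]
7 vs larger child 28 at index 1, swap → [28, 7, 24, 13, 27, 18, 23, 1, 8, 2, 12, 16, 6, 3]
7 vs larger child 27 at index 4, swap → [28, 27, 24, 13, 7, 18, 23, 1, 8, 2, 12, 16, 6, 3]
7 vs larger child 12 at index 10, swap → [28, 27, 24, 13, 12, 18, 23, 1, 8, 2, 7, 16, 6, 3]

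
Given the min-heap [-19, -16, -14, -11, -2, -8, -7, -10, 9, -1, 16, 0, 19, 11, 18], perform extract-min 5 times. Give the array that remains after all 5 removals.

extract-min #1 returns -19:
  remove root -19; move last element 18 to root → [18, -16, -14, -11, -2, -8, -7, -10, 9, -1, 16, 0, 19, 11]
  18 vs smaller child -16 at index 1, swap → [-16, 18, -14, -11, -2, -8, -7, -10, 9, -1, 16, 0, 19, 11]
  18 vs smaller child -11 at index 3, swap → [-16, -11, -14, 18, -2, -8, -7, -10, 9, -1, 16, 0, 19, 11]
  18 vs smaller child -10 at index 7, swap → [-16, -11, -14, -10, -2, -8, -7, 18, 9, -1, 16, 0, 19, 11]
extract-min #2 returns -16:
  remove root -16; move last element 11 to root → [11, -11, -14, -10, -2, -8, -7, 18, 9, -1, 16, 0, 19]
  11 vs smaller child -14 at index 2, swap → [-14, -11, 11, -10, -2, -8, -7, 18, 9, -1, 16, 0, 19]
  11 vs smaller child -8 at index 5, swap → [-14, -11, -8, -10, -2, 11, -7, 18, 9, -1, 16, 0, 19]
  11 vs smaller child 0 at index 11, swap → [-14, -11, -8, -10, -2, 0, -7, 18, 9, -1, 16, 11, 19]
extract-min #3 returns -14:
  remove root -14; move last element 19 to root → [19, -11, -8, -10, -2, 0, -7, 18, 9, -1, 16, 11]
  19 vs smaller child -11 at index 1, swap → [-11, 19, -8, -10, -2, 0, -7, 18, 9, -1, 16, 11]
  19 vs smaller child -10 at index 3, swap → [-11, -10, -8, 19, -2, 0, -7, 18, 9, -1, 16, 11]
  19 vs smaller child 9 at index 8, swap → [-11, -10, -8, 9, -2, 0, -7, 18, 19, -1, 16, 11]
extract-min #4 returns -11:
  remove root -11; move last element 11 to root → [11, -10, -8, 9, -2, 0, -7, 18, 19, -1, 16]
  11 vs smaller child -10 at index 1, swap → [-10, 11, -8, 9, -2, 0, -7, 18, 19, -1, 16]
  11 vs smaller child -2 at index 4, swap → [-10, -2, -8, 9, 11, 0, -7, 18, 19, -1, 16]
  11 vs smaller child -1 at index 9, swap → [-10, -2, -8, 9, -1, 0, -7, 18, 19, 11, 16]
extract-min #5 returns -10:
  remove root -10; move last element 16 to root → [16, -2, -8, 9, -1, 0, -7, 18, 19, 11]
  16 vs smaller child -8 at index 2, swap → [-8, -2, 16, 9, -1, 0, -7, 18, 19, 11]
  16 vs smaller child -7 at index 6, swap → [-8, -2, -7, 9, -1, 0, 16, 18, 19, 11]

[-8, -2, -7, 9, -1, 0, 16, 18, 19, 11]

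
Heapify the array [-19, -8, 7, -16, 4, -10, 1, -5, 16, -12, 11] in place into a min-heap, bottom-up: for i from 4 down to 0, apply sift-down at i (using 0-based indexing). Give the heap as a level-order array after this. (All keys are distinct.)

sift down from index 4:
  4 vs smaller child -12 at index 9, swap → [-19, -8, 7, -16, -12, -10, 1, -5, 16, 4, 11]
sift down from index 3: already satisfies heap property
sift down from index 2:
  7 vs smaller child -10 at index 5, swap → [-19, -8, -10, -16, -12, 7, 1, -5, 16, 4, 11]
sift down from index 1:
  -8 vs smaller child -16 at index 3, swap → [-19, -16, -10, -8, -12, 7, 1, -5, 16, 4, 11]
sift down from index 0: already satisfies heap property

[-19, -16, -10, -8, -12, 7, 1, -5, 16, 4, 11]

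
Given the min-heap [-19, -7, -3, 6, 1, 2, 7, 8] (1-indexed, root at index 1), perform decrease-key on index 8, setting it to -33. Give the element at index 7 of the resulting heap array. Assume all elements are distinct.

7

set index 8 from 8 to -33 → [-19, -7, -3, 6, 1, 2, 7, -33]
-33 < parent 6 at index 4, swap → [-19, -7, -3, -33, 1, 2, 7, 6]
-33 < parent -7 at index 2, swap → [-19, -33, -3, -7, 1, 2, 7, 6]
-33 < parent -19 at index 1, swap → [-33, -19, -3, -7, 1, 2, 7, 6]
resulting array: [-33, -19, -3, -7, 1, 2, 7, 6]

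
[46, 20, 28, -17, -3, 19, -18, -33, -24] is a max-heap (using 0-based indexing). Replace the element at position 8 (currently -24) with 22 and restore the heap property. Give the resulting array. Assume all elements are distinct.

[46, 22, 28, 20, -3, 19, -18, -33, -17]

set index 8 from -24 to 22 → [46, 20, 28, -17, -3, 19, -18, -33, 22]
22 > parent -17 at index 3, swap → [46, 20, 28, 22, -3, 19, -18, -33, -17]
22 > parent 20 at index 1, swap → [46, 22, 28, 20, -3, 19, -18, -33, -17]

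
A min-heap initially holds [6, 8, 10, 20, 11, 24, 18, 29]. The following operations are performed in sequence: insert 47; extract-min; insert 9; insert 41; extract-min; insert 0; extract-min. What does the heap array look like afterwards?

[9, 11, 10, 20, 41, 24, 18, 29, 47]

insert 47:
  append 47 at index 8 → [6, 8, 10, 20, 11, 24, 18, 29, 47] (no swap needed)
extract-min → returns 6:
  remove root 6; move last element 47 to root → [47, 8, 10, 20, 11, 24, 18, 29]
  47 vs smaller child 8 at index 1, swap → [8, 47, 10, 20, 11, 24, 18, 29]
  47 vs smaller child 11 at index 4, swap → [8, 11, 10, 20, 47, 24, 18, 29]
insert 9:
  append 9 at index 8 → [8, 11, 10, 20, 47, 24, 18, 29, 9]
  9 < parent 20 at index 3, swap → [8, 11, 10, 9, 47, 24, 18, 29, 20]
  9 < parent 11 at index 1, swap → [8, 9, 10, 11, 47, 24, 18, 29, 20]
insert 41:
  append 41 at index 9 → [8, 9, 10, 11, 47, 24, 18, 29, 20, 41]
  41 < parent 47 at index 4, swap → [8, 9, 10, 11, 41, 24, 18, 29, 20, 47]
extract-min → returns 8:
  remove root 8; move last element 47 to root → [47, 9, 10, 11, 41, 24, 18, 29, 20]
  47 vs smaller child 9 at index 1, swap → [9, 47, 10, 11, 41, 24, 18, 29, 20]
  47 vs smaller child 11 at index 3, swap → [9, 11, 10, 47, 41, 24, 18, 29, 20]
  47 vs smaller child 20 at index 8, swap → [9, 11, 10, 20, 41, 24, 18, 29, 47]
insert 0:
  append 0 at index 9 → [9, 11, 10, 20, 41, 24, 18, 29, 47, 0]
  0 < parent 41 at index 4, swap → [9, 11, 10, 20, 0, 24, 18, 29, 47, 41]
  0 < parent 11 at index 1, swap → [9, 0, 10, 20, 11, 24, 18, 29, 47, 41]
  0 < parent 9 at index 0, swap → [0, 9, 10, 20, 11, 24, 18, 29, 47, 41]
extract-min → returns 0:
  remove root 0; move last element 41 to root → [41, 9, 10, 20, 11, 24, 18, 29, 47]
  41 vs smaller child 9 at index 1, swap → [9, 41, 10, 20, 11, 24, 18, 29, 47]
  41 vs smaller child 11 at index 4, swap → [9, 11, 10, 20, 41, 24, 18, 29, 47]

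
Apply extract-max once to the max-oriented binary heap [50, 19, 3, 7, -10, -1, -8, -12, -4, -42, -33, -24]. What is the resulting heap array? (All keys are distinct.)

remove root 50; move last element -24 to root → [-24, 19, 3, 7, -10, -1, -8, -12, -4, -42, -33]
-24 vs larger child 19 at index 1, swap → [19, -24, 3, 7, -10, -1, -8, -12, -4, -42, -33]
-24 vs larger child 7 at index 3, swap → [19, 7, 3, -24, -10, -1, -8, -12, -4, -42, -33]
-24 vs larger child -4 at index 8, swap → [19, 7, 3, -4, -10, -1, -8, -12, -24, -42, -33]

[19, 7, 3, -4, -10, -1, -8, -12, -24, -42, -33]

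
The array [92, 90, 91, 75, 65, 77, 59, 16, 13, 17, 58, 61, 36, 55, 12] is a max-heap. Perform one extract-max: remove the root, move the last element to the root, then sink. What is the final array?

remove root 92; move last element 12 to root → [12, 90, 91, 75, 65, 77, 59, 16, 13, 17, 58, 61, 36, 55]
12 vs larger child 91 at index 2, swap → [91, 90, 12, 75, 65, 77, 59, 16, 13, 17, 58, 61, 36, 55]
12 vs larger child 77 at index 5, swap → [91, 90, 77, 75, 65, 12, 59, 16, 13, 17, 58, 61, 36, 55]
12 vs larger child 61 at index 11, swap → [91, 90, 77, 75, 65, 61, 59, 16, 13, 17, 58, 12, 36, 55]

[91, 90, 77, 75, 65, 61, 59, 16, 13, 17, 58, 12, 36, 55]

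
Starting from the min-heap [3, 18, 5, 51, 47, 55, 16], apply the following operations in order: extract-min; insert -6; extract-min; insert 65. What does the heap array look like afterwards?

extract-min → returns 3:
  remove root 3; move last element 16 to root → [16, 18, 5, 51, 47, 55]
  16 vs smaller child 5 at index 2, swap → [5, 18, 16, 51, 47, 55]
insert -6:
  append -6 at index 6 → [5, 18, 16, 51, 47, 55, -6]
  -6 < parent 16 at index 2, swap → [5, 18, -6, 51, 47, 55, 16]
  -6 < parent 5 at index 0, swap → [-6, 18, 5, 51, 47, 55, 16]
extract-min → returns -6:
  remove root -6; move last element 16 to root → [16, 18, 5, 51, 47, 55]
  16 vs smaller child 5 at index 2, swap → [5, 18, 16, 51, 47, 55]
insert 65:
  append 65 at index 6 → [5, 18, 16, 51, 47, 55, 65] (no swap needed)

[5, 18, 16, 51, 47, 55, 65]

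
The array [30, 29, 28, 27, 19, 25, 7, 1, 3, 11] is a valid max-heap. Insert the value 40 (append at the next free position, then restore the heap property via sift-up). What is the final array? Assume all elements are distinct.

append 40 at index 10 → [30, 29, 28, 27, 19, 25, 7, 1, 3, 11, 40]
40 > parent 19 at index 4, swap → [30, 29, 28, 27, 40, 25, 7, 1, 3, 11, 19]
40 > parent 29 at index 1, swap → [30, 40, 28, 27, 29, 25, 7, 1, 3, 11, 19]
40 > parent 30 at index 0, swap → [40, 30, 28, 27, 29, 25, 7, 1, 3, 11, 19]

[40, 30, 28, 27, 29, 25, 7, 1, 3, 11, 19]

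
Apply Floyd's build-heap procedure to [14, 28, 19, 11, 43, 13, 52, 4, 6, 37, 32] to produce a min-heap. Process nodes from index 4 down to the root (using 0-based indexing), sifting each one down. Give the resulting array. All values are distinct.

[4, 6, 13, 11, 32, 19, 52, 14, 28, 37, 43]

sift down from index 4:
  43 vs smaller child 32 at index 10, swap → [14, 28, 19, 11, 32, 13, 52, 4, 6, 37, 43]
sift down from index 3:
  11 vs smaller child 4 at index 7, swap → [14, 28, 19, 4, 32, 13, 52, 11, 6, 37, 43]
sift down from index 2:
  19 vs smaller child 13 at index 5, swap → [14, 28, 13, 4, 32, 19, 52, 11, 6, 37, 43]
sift down from index 1:
  28 vs smaller child 4 at index 3, swap → [14, 4, 13, 28, 32, 19, 52, 11, 6, 37, 43]
  28 vs smaller child 6 at index 8, swap → [14, 4, 13, 6, 32, 19, 52, 11, 28, 37, 43]
sift down from index 0:
  14 vs smaller child 4 at index 1, swap → [4, 14, 13, 6, 32, 19, 52, 11, 28, 37, 43]
  14 vs smaller child 6 at index 3, swap → [4, 6, 13, 14, 32, 19, 52, 11, 28, 37, 43]
  14 vs smaller child 11 at index 7, swap → [4, 6, 13, 11, 32, 19, 52, 14, 28, 37, 43]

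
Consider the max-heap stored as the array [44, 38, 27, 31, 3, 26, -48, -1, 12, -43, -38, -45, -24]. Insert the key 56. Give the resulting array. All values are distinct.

append 56 at index 13 → [44, 38, 27, 31, 3, 26, -48, -1, 12, -43, -38, -45, -24, 56]
56 > parent -48 at index 6, swap → [44, 38, 27, 31, 3, 26, 56, -1, 12, -43, -38, -45, -24, -48]
56 > parent 27 at index 2, swap → [44, 38, 56, 31, 3, 26, 27, -1, 12, -43, -38, -45, -24, -48]
56 > parent 44 at index 0, swap → [56, 38, 44, 31, 3, 26, 27, -1, 12, -43, -38, -45, -24, -48]

[56, 38, 44, 31, 3, 26, 27, -1, 12, -43, -38, -45, -24, -48]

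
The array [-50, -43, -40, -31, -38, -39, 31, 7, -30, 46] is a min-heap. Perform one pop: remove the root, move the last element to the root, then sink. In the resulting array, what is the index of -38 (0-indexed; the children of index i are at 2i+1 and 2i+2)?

remove root -50; move last element 46 to root → [46, -43, -40, -31, -38, -39, 31, 7, -30]
46 vs smaller child -43 at index 1, swap → [-43, 46, -40, -31, -38, -39, 31, 7, -30]
46 vs smaller child -38 at index 4, swap → [-43, -38, -40, -31, 46, -39, 31, 7, -30]
resulting array: [-43, -38, -40, -31, 46, -39, 31, 7, -30]

1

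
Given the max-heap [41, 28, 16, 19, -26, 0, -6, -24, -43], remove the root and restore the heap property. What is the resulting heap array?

[28, 19, 16, -24, -26, 0, -6, -43]

remove root 41; move last element -43 to root → [-43, 28, 16, 19, -26, 0, -6, -24]
-43 vs larger child 28 at index 1, swap → [28, -43, 16, 19, -26, 0, -6, -24]
-43 vs larger child 19 at index 3, swap → [28, 19, 16, -43, -26, 0, -6, -24]
-43 vs only child -24 at index 7, swap → [28, 19, 16, -24, -26, 0, -6, -43]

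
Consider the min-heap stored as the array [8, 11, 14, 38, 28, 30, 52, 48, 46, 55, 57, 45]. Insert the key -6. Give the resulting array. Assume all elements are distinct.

append -6 at index 12 → [8, 11, 14, 38, 28, 30, 52, 48, 46, 55, 57, 45, -6]
-6 < parent 30 at index 5, swap → [8, 11, 14, 38, 28, -6, 52, 48, 46, 55, 57, 45, 30]
-6 < parent 14 at index 2, swap → [8, 11, -6, 38, 28, 14, 52, 48, 46, 55, 57, 45, 30]
-6 < parent 8 at index 0, swap → [-6, 11, 8, 38, 28, 14, 52, 48, 46, 55, 57, 45, 30]

[-6, 11, 8, 38, 28, 14, 52, 48, 46, 55, 57, 45, 30]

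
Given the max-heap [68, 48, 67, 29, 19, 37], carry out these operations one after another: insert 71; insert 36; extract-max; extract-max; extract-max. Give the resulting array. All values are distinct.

[48, 36, 37, 29, 19]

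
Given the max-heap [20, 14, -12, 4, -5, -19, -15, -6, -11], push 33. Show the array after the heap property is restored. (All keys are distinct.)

[33, 20, -12, 4, 14, -19, -15, -6, -11, -5]

append 33 at index 9 → [20, 14, -12, 4, -5, -19, -15, -6, -11, 33]
33 > parent -5 at index 4, swap → [20, 14, -12, 4, 33, -19, -15, -6, -11, -5]
33 > parent 14 at index 1, swap → [20, 33, -12, 4, 14, -19, -15, -6, -11, -5]
33 > parent 20 at index 0, swap → [33, 20, -12, 4, 14, -19, -15, -6, -11, -5]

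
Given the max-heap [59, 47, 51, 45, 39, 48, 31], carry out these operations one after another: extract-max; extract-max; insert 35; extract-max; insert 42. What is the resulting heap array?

extract-max → returns 59:
  remove root 59; move last element 31 to root → [31, 47, 51, 45, 39, 48]
  31 vs larger child 51 at index 2, swap → [51, 47, 31, 45, 39, 48]
  31 vs only child 48 at index 5, swap → [51, 47, 48, 45, 39, 31]
extract-max → returns 51:
  remove root 51; move last element 31 to root → [31, 47, 48, 45, 39]
  31 vs larger child 48 at index 2, swap → [48, 47, 31, 45, 39]
insert 35:
  append 35 at index 5 → [48, 47, 31, 45, 39, 35]
  35 > parent 31 at index 2, swap → [48, 47, 35, 45, 39, 31]
extract-max → returns 48:
  remove root 48; move last element 31 to root → [31, 47, 35, 45, 39]
  31 vs larger child 47 at index 1, swap → [47, 31, 35, 45, 39]
  31 vs larger child 45 at index 3, swap → [47, 45, 35, 31, 39]
insert 42:
  append 42 at index 5 → [47, 45, 35, 31, 39, 42]
  42 > parent 35 at index 2, swap → [47, 45, 42, 31, 39, 35]

[47, 45, 42, 31, 39, 35]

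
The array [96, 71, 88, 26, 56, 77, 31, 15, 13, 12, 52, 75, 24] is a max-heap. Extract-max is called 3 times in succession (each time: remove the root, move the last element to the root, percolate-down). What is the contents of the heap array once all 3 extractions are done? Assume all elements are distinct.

extract-max #1 returns 96:
  remove root 96; move last element 24 to root → [24, 71, 88, 26, 56, 77, 31, 15, 13, 12, 52, 75]
  24 vs larger child 88 at index 2, swap → [88, 71, 24, 26, 56, 77, 31, 15, 13, 12, 52, 75]
  24 vs larger child 77 at index 5, swap → [88, 71, 77, 26, 56, 24, 31, 15, 13, 12, 52, 75]
  24 vs only child 75 at index 11, swap → [88, 71, 77, 26, 56, 75, 31, 15, 13, 12, 52, 24]
extract-max #2 returns 88:
  remove root 88; move last element 24 to root → [24, 71, 77, 26, 56, 75, 31, 15, 13, 12, 52]
  24 vs larger child 77 at index 2, swap → [77, 71, 24, 26, 56, 75, 31, 15, 13, 12, 52]
  24 vs larger child 75 at index 5, swap → [77, 71, 75, 26, 56, 24, 31, 15, 13, 12, 52]
extract-max #3 returns 77:
  remove root 77; move last element 52 to root → [52, 71, 75, 26, 56, 24, 31, 15, 13, 12]
  52 vs larger child 75 at index 2, swap → [75, 71, 52, 26, 56, 24, 31, 15, 13, 12]

[75, 71, 52, 26, 56, 24, 31, 15, 13, 12]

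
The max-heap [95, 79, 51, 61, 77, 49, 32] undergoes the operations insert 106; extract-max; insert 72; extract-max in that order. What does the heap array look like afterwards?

insert 106:
  append 106 at index 7 → [95, 79, 51, 61, 77, 49, 32, 106]
  106 > parent 61 at index 3, swap → [95, 79, 51, 106, 77, 49, 32, 61]
  106 > parent 79 at index 1, swap → [95, 106, 51, 79, 77, 49, 32, 61]
  106 > parent 95 at index 0, swap → [106, 95, 51, 79, 77, 49, 32, 61]
extract-max → returns 106:
  remove root 106; move last element 61 to root → [61, 95, 51, 79, 77, 49, 32]
  61 vs larger child 95 at index 1, swap → [95, 61, 51, 79, 77, 49, 32]
  61 vs larger child 79 at index 3, swap → [95, 79, 51, 61, 77, 49, 32]
insert 72:
  append 72 at index 7 → [95, 79, 51, 61, 77, 49, 32, 72]
  72 > parent 61 at index 3, swap → [95, 79, 51, 72, 77, 49, 32, 61]
extract-max → returns 95:
  remove root 95; move last element 61 to root → [61, 79, 51, 72, 77, 49, 32]
  61 vs larger child 79 at index 1, swap → [79, 61, 51, 72, 77, 49, 32]
  61 vs larger child 77 at index 4, swap → [79, 77, 51, 72, 61, 49, 32]

[79, 77, 51, 72, 61, 49, 32]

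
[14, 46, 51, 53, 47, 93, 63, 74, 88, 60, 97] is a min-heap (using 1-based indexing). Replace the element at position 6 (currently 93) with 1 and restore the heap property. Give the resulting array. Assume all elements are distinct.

set index 6 from 93 to 1 → [14, 46, 51, 53, 47, 1, 63, 74, 88, 60, 97]
1 < parent 51 at index 3, swap → [14, 46, 1, 53, 47, 51, 63, 74, 88, 60, 97]
1 < parent 14 at index 1, swap → [1, 46, 14, 53, 47, 51, 63, 74, 88, 60, 97]

[1, 46, 14, 53, 47, 51, 63, 74, 88, 60, 97]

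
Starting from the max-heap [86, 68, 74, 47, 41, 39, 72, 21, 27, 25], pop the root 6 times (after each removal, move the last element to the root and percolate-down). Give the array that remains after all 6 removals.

[39, 27, 25, 21]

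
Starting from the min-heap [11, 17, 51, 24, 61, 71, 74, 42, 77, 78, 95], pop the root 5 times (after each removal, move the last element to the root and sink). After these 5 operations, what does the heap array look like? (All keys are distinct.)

extract-min #1 returns 11:
  remove root 11; move last element 95 to root → [95, 17, 51, 24, 61, 71, 74, 42, 77, 78]
  95 vs smaller child 17 at index 1, swap → [17, 95, 51, 24, 61, 71, 74, 42, 77, 78]
  95 vs smaller child 24 at index 3, swap → [17, 24, 51, 95, 61, 71, 74, 42, 77, 78]
  95 vs smaller child 42 at index 7, swap → [17, 24, 51, 42, 61, 71, 74, 95, 77, 78]
extract-min #2 returns 17:
  remove root 17; move last element 78 to root → [78, 24, 51, 42, 61, 71, 74, 95, 77]
  78 vs smaller child 24 at index 1, swap → [24, 78, 51, 42, 61, 71, 74, 95, 77]
  78 vs smaller child 42 at index 3, swap → [24, 42, 51, 78, 61, 71, 74, 95, 77]
  78 vs smaller child 77 at index 8, swap → [24, 42, 51, 77, 61, 71, 74, 95, 78]
extract-min #3 returns 24:
  remove root 24; move last element 78 to root → [78, 42, 51, 77, 61, 71, 74, 95]
  78 vs smaller child 42 at index 1, swap → [42, 78, 51, 77, 61, 71, 74, 95]
  78 vs smaller child 61 at index 4, swap → [42, 61, 51, 77, 78, 71, 74, 95]
extract-min #4 returns 42:
  remove root 42; move last element 95 to root → [95, 61, 51, 77, 78, 71, 74]
  95 vs smaller child 51 at index 2, swap → [51, 61, 95, 77, 78, 71, 74]
  95 vs smaller child 71 at index 5, swap → [51, 61, 71, 77, 78, 95, 74]
extract-min #5 returns 51:
  remove root 51; move last element 74 to root → [74, 61, 71, 77, 78, 95]
  74 vs smaller child 61 at index 1, swap → [61, 74, 71, 77, 78, 95]

[61, 74, 71, 77, 78, 95]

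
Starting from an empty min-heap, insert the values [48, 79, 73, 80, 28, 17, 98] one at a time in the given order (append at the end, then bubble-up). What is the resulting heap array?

Insert 48:
  append 48 at index 0 → [48] (no swap needed)
Insert 79:
  append 79 at index 1 → [48, 79] (no swap needed)
Insert 73:
  append 73 at index 2 → [48, 79, 73] (no swap needed)
Insert 80:
  append 80 at index 3 → [48, 79, 73, 80] (no swap needed)
Insert 28:
  append 28 at index 4 → [48, 79, 73, 80, 28]
  28 < parent 79 at index 1, swap → [48, 28, 73, 80, 79]
  28 < parent 48 at index 0, swap → [28, 48, 73, 80, 79]
Insert 17:
  append 17 at index 5 → [28, 48, 73, 80, 79, 17]
  17 < parent 73 at index 2, swap → [28, 48, 17, 80, 79, 73]
  17 < parent 28 at index 0, swap → [17, 48, 28, 80, 79, 73]
Insert 98:
  append 98 at index 6 → [17, 48, 28, 80, 79, 73, 98] (no swap needed)

[17, 48, 28, 80, 79, 73, 98]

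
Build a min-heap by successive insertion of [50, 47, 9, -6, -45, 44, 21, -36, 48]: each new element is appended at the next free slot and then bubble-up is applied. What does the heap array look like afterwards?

[-45, -36, 21, -6, 9, 47, 44, 50, 48]

Insert 50:
  append 50 at index 0 → [50] (no swap needed)
Insert 47:
  append 47 at index 1 → [50, 47]
  47 < parent 50 at index 0, swap → [47, 50]
Insert 9:
  append 9 at index 2 → [47, 50, 9]
  9 < parent 47 at index 0, swap → [9, 50, 47]
Insert -6:
  append -6 at index 3 → [9, 50, 47, -6]
  -6 < parent 50 at index 1, swap → [9, -6, 47, 50]
  -6 < parent 9 at index 0, swap → [-6, 9, 47, 50]
Insert -45:
  append -45 at index 4 → [-6, 9, 47, 50, -45]
  -45 < parent 9 at index 1, swap → [-6, -45, 47, 50, 9]
  -45 < parent -6 at index 0, swap → [-45, -6, 47, 50, 9]
Insert 44:
  append 44 at index 5 → [-45, -6, 47, 50, 9, 44]
  44 < parent 47 at index 2, swap → [-45, -6, 44, 50, 9, 47]
Insert 21:
  append 21 at index 6 → [-45, -6, 44, 50, 9, 47, 21]
  21 < parent 44 at index 2, swap → [-45, -6, 21, 50, 9, 47, 44]
Insert -36:
  append -36 at index 7 → [-45, -6, 21, 50, 9, 47, 44, -36]
  -36 < parent 50 at index 3, swap → [-45, -6, 21, -36, 9, 47, 44, 50]
  -36 < parent -6 at index 1, swap → [-45, -36, 21, -6, 9, 47, 44, 50]
Insert 48:
  append 48 at index 8 → [-45, -36, 21, -6, 9, 47, 44, 50, 48] (no swap needed)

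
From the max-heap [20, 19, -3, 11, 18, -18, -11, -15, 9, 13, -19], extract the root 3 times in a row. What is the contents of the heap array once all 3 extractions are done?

[13, 11, -3, 9, -19, -18, -11, -15]

extract-max #1 returns 20:
  remove root 20; move last element -19 to root → [-19, 19, -3, 11, 18, -18, -11, -15, 9, 13]
  -19 vs larger child 19 at index 1, swap → [19, -19, -3, 11, 18, -18, -11, -15, 9, 13]
  -19 vs larger child 18 at index 4, swap → [19, 18, -3, 11, -19, -18, -11, -15, 9, 13]
  -19 vs only child 13 at index 9, swap → [19, 18, -3, 11, 13, -18, -11, -15, 9, -19]
extract-max #2 returns 19:
  remove root 19; move last element -19 to root → [-19, 18, -3, 11, 13, -18, -11, -15, 9]
  -19 vs larger child 18 at index 1, swap → [18, -19, -3, 11, 13, -18, -11, -15, 9]
  -19 vs larger child 13 at index 4, swap → [18, 13, -3, 11, -19, -18, -11, -15, 9]
extract-max #3 returns 18:
  remove root 18; move last element 9 to root → [9, 13, -3, 11, -19, -18, -11, -15]
  9 vs larger child 13 at index 1, swap → [13, 9, -3, 11, -19, -18, -11, -15]
  9 vs larger child 11 at index 3, swap → [13, 11, -3, 9, -19, -18, -11, -15]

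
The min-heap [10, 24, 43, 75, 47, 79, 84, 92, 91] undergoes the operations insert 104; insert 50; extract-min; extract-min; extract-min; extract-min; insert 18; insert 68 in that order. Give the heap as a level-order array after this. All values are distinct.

insert 104:
  append 104 at index 9 → [10, 24, 43, 75, 47, 79, 84, 92, 91, 104] (no swap needed)
insert 50:
  append 50 at index 10 → [10, 24, 43, 75, 47, 79, 84, 92, 91, 104, 50] (no swap needed)
extract-min → returns 10:
  remove root 10; move last element 50 to root → [50, 24, 43, 75, 47, 79, 84, 92, 91, 104]
  50 vs smaller child 24 at index 1, swap → [24, 50, 43, 75, 47, 79, 84, 92, 91, 104]
  50 vs smaller child 47 at index 4, swap → [24, 47, 43, 75, 50, 79, 84, 92, 91, 104]
extract-min → returns 24:
  remove root 24; move last element 104 to root → [104, 47, 43, 75, 50, 79, 84, 92, 91]
  104 vs smaller child 43 at index 2, swap → [43, 47, 104, 75, 50, 79, 84, 92, 91]
  104 vs smaller child 79 at index 5, swap → [43, 47, 79, 75, 50, 104, 84, 92, 91]
extract-min → returns 43:
  remove root 43; move last element 91 to root → [91, 47, 79, 75, 50, 104, 84, 92]
  91 vs smaller child 47 at index 1, swap → [47, 91, 79, 75, 50, 104, 84, 92]
  91 vs smaller child 50 at index 4, swap → [47, 50, 79, 75, 91, 104, 84, 92]
extract-min → returns 47:
  remove root 47; move last element 92 to root → [92, 50, 79, 75, 91, 104, 84]
  92 vs smaller child 50 at index 1, swap → [50, 92, 79, 75, 91, 104, 84]
  92 vs smaller child 75 at index 3, swap → [50, 75, 79, 92, 91, 104, 84]
insert 18:
  append 18 at index 7 → [50, 75, 79, 92, 91, 104, 84, 18]
  18 < parent 92 at index 3, swap → [50, 75, 79, 18, 91, 104, 84, 92]
  18 < parent 75 at index 1, swap → [50, 18, 79, 75, 91, 104, 84, 92]
  18 < parent 50 at index 0, swap → [18, 50, 79, 75, 91, 104, 84, 92]
insert 68:
  append 68 at index 8 → [18, 50, 79, 75, 91, 104, 84, 92, 68]
  68 < parent 75 at index 3, swap → [18, 50, 79, 68, 91, 104, 84, 92, 75]

[18, 50, 79, 68, 91, 104, 84, 92, 75]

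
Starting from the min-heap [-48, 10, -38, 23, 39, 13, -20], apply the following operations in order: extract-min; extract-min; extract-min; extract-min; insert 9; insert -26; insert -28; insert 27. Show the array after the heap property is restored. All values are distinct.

[-28, 9, -26, 23, 13, 39, 27]

extract-min → returns -48:
  remove root -48; move last element -20 to root → [-20, 10, -38, 23, 39, 13]
  -20 vs smaller child -38 at index 2, swap → [-38, 10, -20, 23, 39, 13]
extract-min → returns -38:
  remove root -38; move last element 13 to root → [13, 10, -20, 23, 39]
  13 vs smaller child -20 at index 2, swap → [-20, 10, 13, 23, 39]
extract-min → returns -20:
  remove root -20; move last element 39 to root → [39, 10, 13, 23]
  39 vs smaller child 10 at index 1, swap → [10, 39, 13, 23]
  39 vs only child 23 at index 3, swap → [10, 23, 13, 39]
extract-min → returns 10:
  remove root 10; move last element 39 to root → [39, 23, 13]
  39 vs smaller child 13 at index 2, swap → [13, 23, 39]
insert 9:
  append 9 at index 3 → [13, 23, 39, 9]
  9 < parent 23 at index 1, swap → [13, 9, 39, 23]
  9 < parent 13 at index 0, swap → [9, 13, 39, 23]
insert -26:
  append -26 at index 4 → [9, 13, 39, 23, -26]
  -26 < parent 13 at index 1, swap → [9, -26, 39, 23, 13]
  -26 < parent 9 at index 0, swap → [-26, 9, 39, 23, 13]
insert -28:
  append -28 at index 5 → [-26, 9, 39, 23, 13, -28]
  -28 < parent 39 at index 2, swap → [-26, 9, -28, 23, 13, 39]
  -28 < parent -26 at index 0, swap → [-28, 9, -26, 23, 13, 39]
insert 27:
  append 27 at index 6 → [-28, 9, -26, 23, 13, 39, 27] (no swap needed)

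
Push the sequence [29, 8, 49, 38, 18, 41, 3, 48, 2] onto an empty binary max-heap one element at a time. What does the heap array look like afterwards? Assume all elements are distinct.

Insert 29:
  append 29 at index 0 → [29] (no swap needed)
Insert 8:
  append 8 at index 1 → [29, 8] (no swap needed)
Insert 49:
  append 49 at index 2 → [29, 8, 49]
  49 > parent 29 at index 0, swap → [49, 8, 29]
Insert 38:
  append 38 at index 3 → [49, 8, 29, 38]
  38 > parent 8 at index 1, swap → [49, 38, 29, 8]
Insert 18:
  append 18 at index 4 → [49, 38, 29, 8, 18] (no swap needed)
Insert 41:
  append 41 at index 5 → [49, 38, 29, 8, 18, 41]
  41 > parent 29 at index 2, swap → [49, 38, 41, 8, 18, 29]
Insert 3:
  append 3 at index 6 → [49, 38, 41, 8, 18, 29, 3] (no swap needed)
Insert 48:
  append 48 at index 7 → [49, 38, 41, 8, 18, 29, 3, 48]
  48 > parent 8 at index 3, swap → [49, 38, 41, 48, 18, 29, 3, 8]
  48 > parent 38 at index 1, swap → [49, 48, 41, 38, 18, 29, 3, 8]
Insert 2:
  append 2 at index 8 → [49, 48, 41, 38, 18, 29, 3, 8, 2] (no swap needed)

[49, 48, 41, 38, 18, 29, 3, 8, 2]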